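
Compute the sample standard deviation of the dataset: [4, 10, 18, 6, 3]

6.0992

Step 1: Compute the mean: 8.2
Step 2: Sum of squared deviations from the mean: 148.8
Step 3: Sample variance = 148.8 / 4 = 37.2
Step 4: Standard deviation = sqrt(37.2) = 6.0992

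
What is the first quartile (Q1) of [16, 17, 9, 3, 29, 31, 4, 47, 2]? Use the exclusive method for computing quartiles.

3.5

Step 1: Sort the data: [2, 3, 4, 9, 16, 17, 29, 31, 47]
Step 2: n = 9
Step 3: Using the exclusive quartile method:
  Q1 = 3.5
  Q2 (median) = 16
  Q3 = 30
  IQR = Q3 - Q1 = 30 - 3.5 = 26.5
Step 4: Q1 = 3.5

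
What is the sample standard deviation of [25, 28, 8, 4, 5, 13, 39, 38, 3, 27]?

14.0475

Step 1: Compute the mean: 19
Step 2: Sum of squared deviations from the mean: 1776
Step 3: Sample variance = 1776 / 9 = 197.3333
Step 4: Standard deviation = sqrt(197.3333) = 14.0475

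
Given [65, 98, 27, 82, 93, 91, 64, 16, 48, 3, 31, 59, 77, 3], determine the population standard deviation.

31.9876

Step 1: Compute the mean: 54.0714
Step 2: Sum of squared deviations from the mean: 14324.9286
Step 3: Population variance = 14324.9286 / 14 = 1023.2092
Step 4: Standard deviation = sqrt(1023.2092) = 31.9876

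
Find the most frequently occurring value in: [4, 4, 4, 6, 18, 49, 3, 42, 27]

4

Step 1: Count the frequency of each value:
  3: appears 1 time(s)
  4: appears 3 time(s)
  6: appears 1 time(s)
  18: appears 1 time(s)
  27: appears 1 time(s)
  42: appears 1 time(s)
  49: appears 1 time(s)
Step 2: The value 4 appears most frequently (3 times).
Step 3: Mode = 4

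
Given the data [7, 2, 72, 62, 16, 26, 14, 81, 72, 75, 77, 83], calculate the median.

67

Step 1: Sort the data in ascending order: [2, 7, 14, 16, 26, 62, 72, 72, 75, 77, 81, 83]
Step 2: The number of values is n = 12.
Step 3: Since n is even, the median is the average of positions 6 and 7:
  Median = (62 + 72) / 2 = 67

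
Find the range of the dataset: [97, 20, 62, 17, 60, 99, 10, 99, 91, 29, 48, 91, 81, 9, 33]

90

Step 1: Identify the maximum value: max = 99
Step 2: Identify the minimum value: min = 9
Step 3: Range = max - min = 99 - 9 = 90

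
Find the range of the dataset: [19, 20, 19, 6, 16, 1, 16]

19

Step 1: Identify the maximum value: max = 20
Step 2: Identify the minimum value: min = 1
Step 3: Range = max - min = 20 - 1 = 19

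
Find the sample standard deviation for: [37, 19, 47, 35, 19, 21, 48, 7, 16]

14.5172

Step 1: Compute the mean: 27.6667
Step 2: Sum of squared deviations from the mean: 1686
Step 3: Sample variance = 1686 / 8 = 210.75
Step 4: Standard deviation = sqrt(210.75) = 14.5172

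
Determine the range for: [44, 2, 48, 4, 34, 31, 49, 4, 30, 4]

47

Step 1: Identify the maximum value: max = 49
Step 2: Identify the minimum value: min = 2
Step 3: Range = max - min = 49 - 2 = 47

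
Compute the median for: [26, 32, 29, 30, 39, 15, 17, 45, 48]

30

Step 1: Sort the data in ascending order: [15, 17, 26, 29, 30, 32, 39, 45, 48]
Step 2: The number of values is n = 9.
Step 3: Since n is odd, the median is the middle value at position 5: 30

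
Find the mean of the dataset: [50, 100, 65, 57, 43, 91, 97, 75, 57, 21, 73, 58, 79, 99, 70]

69

Step 1: Sum all values: 50 + 100 + 65 + 57 + 43 + 91 + 97 + 75 + 57 + 21 + 73 + 58 + 79 + 99 + 70 = 1035
Step 2: Count the number of values: n = 15
Step 3: Mean = sum / n = 1035 / 15 = 69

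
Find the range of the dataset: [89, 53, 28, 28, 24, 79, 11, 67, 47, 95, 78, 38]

84

Step 1: Identify the maximum value: max = 95
Step 2: Identify the minimum value: min = 11
Step 3: Range = max - min = 95 - 11 = 84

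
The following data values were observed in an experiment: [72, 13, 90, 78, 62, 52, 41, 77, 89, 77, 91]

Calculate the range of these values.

78

Step 1: Identify the maximum value: max = 91
Step 2: Identify the minimum value: min = 13
Step 3: Range = max - min = 91 - 13 = 78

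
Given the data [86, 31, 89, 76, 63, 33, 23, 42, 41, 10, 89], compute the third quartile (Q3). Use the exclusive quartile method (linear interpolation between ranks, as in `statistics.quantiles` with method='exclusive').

86

Step 1: Sort the data: [10, 23, 31, 33, 41, 42, 63, 76, 86, 89, 89]
Step 2: n = 11
Step 3: Using the exclusive quartile method:
  Q1 = 31
  Q2 (median) = 42
  Q3 = 86
  IQR = Q3 - Q1 = 86 - 31 = 55
Step 4: Q3 = 86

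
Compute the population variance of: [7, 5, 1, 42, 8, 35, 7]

228.8571

Step 1: Compute the mean: (7 + 5 + 1 + 42 + 8 + 35 + 7) / 7 = 15
Step 2: Compute squared deviations from the mean:
  (7 - 15)^2 = 64
  (5 - 15)^2 = 100
  (1 - 15)^2 = 196
  (42 - 15)^2 = 729
  (8 - 15)^2 = 49
  (35 - 15)^2 = 400
  (7 - 15)^2 = 64
Step 3: Sum of squared deviations = 1602
Step 4: Population variance = 1602 / 7 = 228.8571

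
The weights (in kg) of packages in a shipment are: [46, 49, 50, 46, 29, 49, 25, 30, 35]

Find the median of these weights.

46

Step 1: Sort the data in ascending order: [25, 29, 30, 35, 46, 46, 49, 49, 50]
Step 2: The number of values is n = 9.
Step 3: Since n is odd, the median is the middle value at position 5: 46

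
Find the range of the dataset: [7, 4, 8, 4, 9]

5

Step 1: Identify the maximum value: max = 9
Step 2: Identify the minimum value: min = 4
Step 3: Range = max - min = 9 - 4 = 5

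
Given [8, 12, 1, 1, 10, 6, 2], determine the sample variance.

20.2381

Step 1: Compute the mean: (8 + 12 + 1 + 1 + 10 + 6 + 2) / 7 = 5.7143
Step 2: Compute squared deviations from the mean:
  (8 - 5.7143)^2 = 5.2245
  (12 - 5.7143)^2 = 39.5102
  (1 - 5.7143)^2 = 22.2245
  (1 - 5.7143)^2 = 22.2245
  (10 - 5.7143)^2 = 18.3673
  (6 - 5.7143)^2 = 0.0816
  (2 - 5.7143)^2 = 13.7959
Step 3: Sum of squared deviations = 121.4286
Step 4: Sample variance = 121.4286 / 6 = 20.2381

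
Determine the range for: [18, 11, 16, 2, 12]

16

Step 1: Identify the maximum value: max = 18
Step 2: Identify the minimum value: min = 2
Step 3: Range = max - min = 18 - 2 = 16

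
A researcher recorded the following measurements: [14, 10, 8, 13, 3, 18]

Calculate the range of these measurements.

15

Step 1: Identify the maximum value: max = 18
Step 2: Identify the minimum value: min = 3
Step 3: Range = max - min = 18 - 3 = 15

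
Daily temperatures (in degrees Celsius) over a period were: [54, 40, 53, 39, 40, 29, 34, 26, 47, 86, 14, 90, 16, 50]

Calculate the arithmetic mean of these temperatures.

44.1429

Step 1: Sum all values: 54 + 40 + 53 + 39 + 40 + 29 + 34 + 26 + 47 + 86 + 14 + 90 + 16 + 50 = 618
Step 2: Count the number of values: n = 14
Step 3: Mean = sum / n = 618 / 14 = 44.1429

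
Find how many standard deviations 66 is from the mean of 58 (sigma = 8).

1

Step 1: Recall the z-score formula: z = (x - mu) / sigma
Step 2: Substitute values: z = (66 - 58) / 8
Step 3: z = 8 / 8 = 1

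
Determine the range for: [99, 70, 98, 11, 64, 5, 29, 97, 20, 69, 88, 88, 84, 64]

94

Step 1: Identify the maximum value: max = 99
Step 2: Identify the minimum value: min = 5
Step 3: Range = max - min = 99 - 5 = 94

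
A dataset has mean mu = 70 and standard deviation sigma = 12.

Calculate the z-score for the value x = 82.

1

Step 1: Recall the z-score formula: z = (x - mu) / sigma
Step 2: Substitute values: z = (82 - 70) / 12
Step 3: z = 12 / 12 = 1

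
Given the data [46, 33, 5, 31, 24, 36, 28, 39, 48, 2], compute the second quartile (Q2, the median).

32

Step 1: Sort the data: [2, 5, 24, 28, 31, 33, 36, 39, 46, 48]
Step 2: n = 10
Step 3: Q2 is the median. Since n is even, it is the average of the values at positions 5 and 6:
  Q2 = (31 + 33) / 2 = 32
Step 4: Q2 = 32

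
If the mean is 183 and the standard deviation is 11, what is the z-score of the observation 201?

1.6364

Step 1: Recall the z-score formula: z = (x - mu) / sigma
Step 2: Substitute values: z = (201 - 183) / 11
Step 3: z = 18 / 11 = 1.6364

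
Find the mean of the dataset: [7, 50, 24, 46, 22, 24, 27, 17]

27.125

Step 1: Sum all values: 7 + 50 + 24 + 46 + 22 + 24 + 27 + 17 = 217
Step 2: Count the number of values: n = 8
Step 3: Mean = sum / n = 217 / 8 = 27.125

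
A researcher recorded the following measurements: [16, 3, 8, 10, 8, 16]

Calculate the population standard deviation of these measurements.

4.6338

Step 1: Compute the mean: 10.1667
Step 2: Sum of squared deviations from the mean: 128.8333
Step 3: Population variance = 128.8333 / 6 = 21.4722
Step 4: Standard deviation = sqrt(21.4722) = 4.6338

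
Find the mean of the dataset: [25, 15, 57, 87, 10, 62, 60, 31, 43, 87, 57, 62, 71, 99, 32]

53.2

Step 1: Sum all values: 25 + 15 + 57 + 87 + 10 + 62 + 60 + 31 + 43 + 87 + 57 + 62 + 71 + 99 + 32 = 798
Step 2: Count the number of values: n = 15
Step 3: Mean = sum / n = 798 / 15 = 53.2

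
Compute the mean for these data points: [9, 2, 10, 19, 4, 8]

8.6667

Step 1: Sum all values: 9 + 2 + 10 + 19 + 4 + 8 = 52
Step 2: Count the number of values: n = 6
Step 3: Mean = sum / n = 52 / 6 = 8.6667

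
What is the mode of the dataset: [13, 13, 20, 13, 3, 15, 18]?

13

Step 1: Count the frequency of each value:
  3: appears 1 time(s)
  13: appears 3 time(s)
  15: appears 1 time(s)
  18: appears 1 time(s)
  20: appears 1 time(s)
Step 2: The value 13 appears most frequently (3 times).
Step 3: Mode = 13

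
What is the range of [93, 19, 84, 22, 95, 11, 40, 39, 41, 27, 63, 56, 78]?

84

Step 1: Identify the maximum value: max = 95
Step 2: Identify the minimum value: min = 11
Step 3: Range = max - min = 95 - 11 = 84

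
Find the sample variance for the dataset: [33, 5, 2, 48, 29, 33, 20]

270.5714

Step 1: Compute the mean: (33 + 5 + 2 + 48 + 29 + 33 + 20) / 7 = 24.2857
Step 2: Compute squared deviations from the mean:
  (33 - 24.2857)^2 = 75.9388
  (5 - 24.2857)^2 = 371.9388
  (2 - 24.2857)^2 = 496.6531
  (48 - 24.2857)^2 = 562.3673
  (29 - 24.2857)^2 = 22.2245
  (33 - 24.2857)^2 = 75.9388
  (20 - 24.2857)^2 = 18.3673
Step 3: Sum of squared deviations = 1623.4286
Step 4: Sample variance = 1623.4286 / 6 = 270.5714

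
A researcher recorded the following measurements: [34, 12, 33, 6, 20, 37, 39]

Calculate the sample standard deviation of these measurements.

13.133

Step 1: Compute the mean: 25.8571
Step 2: Sum of squared deviations from the mean: 1034.8571
Step 3: Sample variance = 1034.8571 / 6 = 172.4762
Step 4: Standard deviation = sqrt(172.4762) = 13.133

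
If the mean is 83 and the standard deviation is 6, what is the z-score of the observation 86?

0.5

Step 1: Recall the z-score formula: z = (x - mu) / sigma
Step 2: Substitute values: z = (86 - 83) / 6
Step 3: z = 3 / 6 = 0.5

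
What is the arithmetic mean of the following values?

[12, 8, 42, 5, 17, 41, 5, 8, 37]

19.4444

Step 1: Sum all values: 12 + 8 + 42 + 5 + 17 + 41 + 5 + 8 + 37 = 175
Step 2: Count the number of values: n = 9
Step 3: Mean = sum / n = 175 / 9 = 19.4444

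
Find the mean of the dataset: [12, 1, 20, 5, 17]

11

Step 1: Sum all values: 12 + 1 + 20 + 5 + 17 = 55
Step 2: Count the number of values: n = 5
Step 3: Mean = sum / n = 55 / 5 = 11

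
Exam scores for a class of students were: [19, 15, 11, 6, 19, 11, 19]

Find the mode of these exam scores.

19

Step 1: Count the frequency of each value:
  6: appears 1 time(s)
  11: appears 2 time(s)
  15: appears 1 time(s)
  19: appears 3 time(s)
Step 2: The value 19 appears most frequently (3 times).
Step 3: Mode = 19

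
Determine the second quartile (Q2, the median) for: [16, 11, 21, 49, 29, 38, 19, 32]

25

Step 1: Sort the data: [11, 16, 19, 21, 29, 32, 38, 49]
Step 2: n = 8
Step 3: Q2 is the median. Since n is even, it is the average of the values at positions 4 and 5:
  Q2 = (21 + 29) / 2 = 25
Step 4: Q2 = 25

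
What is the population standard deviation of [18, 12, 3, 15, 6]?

5.5642

Step 1: Compute the mean: 10.8
Step 2: Sum of squared deviations from the mean: 154.8
Step 3: Population variance = 154.8 / 5 = 30.96
Step 4: Standard deviation = sqrt(30.96) = 5.5642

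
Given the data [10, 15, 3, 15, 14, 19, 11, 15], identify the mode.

15

Step 1: Count the frequency of each value:
  3: appears 1 time(s)
  10: appears 1 time(s)
  11: appears 1 time(s)
  14: appears 1 time(s)
  15: appears 3 time(s)
  19: appears 1 time(s)
Step 2: The value 15 appears most frequently (3 times).
Step 3: Mode = 15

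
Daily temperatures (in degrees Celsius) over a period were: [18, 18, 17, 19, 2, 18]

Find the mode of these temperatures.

18

Step 1: Count the frequency of each value:
  2: appears 1 time(s)
  17: appears 1 time(s)
  18: appears 3 time(s)
  19: appears 1 time(s)
Step 2: The value 18 appears most frequently (3 times).
Step 3: Mode = 18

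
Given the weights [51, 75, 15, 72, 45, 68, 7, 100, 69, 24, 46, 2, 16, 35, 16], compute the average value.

42.7333

Step 1: Sum all values: 51 + 75 + 15 + 72 + 45 + 68 + 7 + 100 + 69 + 24 + 46 + 2 + 16 + 35 + 16 = 641
Step 2: Count the number of values: n = 15
Step 3: Mean = sum / n = 641 / 15 = 42.7333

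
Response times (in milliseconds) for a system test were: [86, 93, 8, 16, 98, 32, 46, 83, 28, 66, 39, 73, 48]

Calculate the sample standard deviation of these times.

30.079

Step 1: Compute the mean: 55.0769
Step 2: Sum of squared deviations from the mean: 10856.9231
Step 3: Sample variance = 10856.9231 / 12 = 904.7436
Step 4: Standard deviation = sqrt(904.7436) = 30.079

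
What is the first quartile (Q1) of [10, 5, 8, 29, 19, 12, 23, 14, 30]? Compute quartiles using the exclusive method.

9

Step 1: Sort the data: [5, 8, 10, 12, 14, 19, 23, 29, 30]
Step 2: n = 9
Step 3: Using the exclusive quartile method:
  Q1 = 9
  Q2 (median) = 14
  Q3 = 26
  IQR = Q3 - Q1 = 26 - 9 = 17
Step 4: Q1 = 9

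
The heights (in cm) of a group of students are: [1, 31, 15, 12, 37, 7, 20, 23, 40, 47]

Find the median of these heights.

21.5

Step 1: Sort the data in ascending order: [1, 7, 12, 15, 20, 23, 31, 37, 40, 47]
Step 2: The number of values is n = 10.
Step 3: Since n is even, the median is the average of positions 5 and 6:
  Median = (20 + 23) / 2 = 21.5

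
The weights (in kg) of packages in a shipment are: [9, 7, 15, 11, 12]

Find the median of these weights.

11

Step 1: Sort the data in ascending order: [7, 9, 11, 12, 15]
Step 2: The number of values is n = 5.
Step 3: Since n is odd, the median is the middle value at position 3: 11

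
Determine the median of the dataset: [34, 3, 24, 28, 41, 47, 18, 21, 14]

24

Step 1: Sort the data in ascending order: [3, 14, 18, 21, 24, 28, 34, 41, 47]
Step 2: The number of values is n = 9.
Step 3: Since n is odd, the median is the middle value at position 5: 24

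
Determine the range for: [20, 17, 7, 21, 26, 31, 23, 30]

24

Step 1: Identify the maximum value: max = 31
Step 2: Identify the minimum value: min = 7
Step 3: Range = max - min = 31 - 7 = 24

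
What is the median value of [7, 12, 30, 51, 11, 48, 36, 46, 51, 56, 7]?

36

Step 1: Sort the data in ascending order: [7, 7, 11, 12, 30, 36, 46, 48, 51, 51, 56]
Step 2: The number of values is n = 11.
Step 3: Since n is odd, the median is the middle value at position 6: 36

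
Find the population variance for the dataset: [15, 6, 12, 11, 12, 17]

11.8056

Step 1: Compute the mean: (15 + 6 + 12 + 11 + 12 + 17) / 6 = 12.1667
Step 2: Compute squared deviations from the mean:
  (15 - 12.1667)^2 = 8.0278
  (6 - 12.1667)^2 = 38.0278
  (12 - 12.1667)^2 = 0.0278
  (11 - 12.1667)^2 = 1.3611
  (12 - 12.1667)^2 = 0.0278
  (17 - 12.1667)^2 = 23.3611
Step 3: Sum of squared deviations = 70.8333
Step 4: Population variance = 70.8333 / 6 = 11.8056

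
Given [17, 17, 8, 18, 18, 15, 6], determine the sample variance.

25.1429

Step 1: Compute the mean: (17 + 17 + 8 + 18 + 18 + 15 + 6) / 7 = 14.1429
Step 2: Compute squared deviations from the mean:
  (17 - 14.1429)^2 = 8.1633
  (17 - 14.1429)^2 = 8.1633
  (8 - 14.1429)^2 = 37.7347
  (18 - 14.1429)^2 = 14.8776
  (18 - 14.1429)^2 = 14.8776
  (15 - 14.1429)^2 = 0.7347
  (6 - 14.1429)^2 = 66.3061
Step 3: Sum of squared deviations = 150.8571
Step 4: Sample variance = 150.8571 / 6 = 25.1429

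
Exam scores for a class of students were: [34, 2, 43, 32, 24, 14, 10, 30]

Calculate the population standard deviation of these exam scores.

12.9416

Step 1: Compute the mean: 23.625
Step 2: Sum of squared deviations from the mean: 1339.875
Step 3: Population variance = 1339.875 / 8 = 167.4844
Step 4: Standard deviation = sqrt(167.4844) = 12.9416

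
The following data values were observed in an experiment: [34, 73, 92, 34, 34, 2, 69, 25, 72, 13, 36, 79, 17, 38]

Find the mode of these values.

34

Step 1: Count the frequency of each value:
  2: appears 1 time(s)
  13: appears 1 time(s)
  17: appears 1 time(s)
  25: appears 1 time(s)
  34: appears 3 time(s)
  36: appears 1 time(s)
  38: appears 1 time(s)
  69: appears 1 time(s)
  72: appears 1 time(s)
  73: appears 1 time(s)
  79: appears 1 time(s)
  92: appears 1 time(s)
Step 2: The value 34 appears most frequently (3 times).
Step 3: Mode = 34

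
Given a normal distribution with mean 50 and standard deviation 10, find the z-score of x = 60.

1

Step 1: Recall the z-score formula: z = (x - mu) / sigma
Step 2: Substitute values: z = (60 - 50) / 10
Step 3: z = 10 / 10 = 1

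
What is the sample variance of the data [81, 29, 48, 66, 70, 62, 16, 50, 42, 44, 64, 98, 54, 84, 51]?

453.0667

Step 1: Compute the mean: (81 + 29 + 48 + 66 + 70 + 62 + 16 + 50 + 42 + 44 + 64 + 98 + 54 + 84 + 51) / 15 = 57.2667
Step 2: Compute squared deviations from the mean:
  (81 - 57.2667)^2 = 563.2711
  (29 - 57.2667)^2 = 799.0044
  (48 - 57.2667)^2 = 85.8711
  (66 - 57.2667)^2 = 76.2711
  (70 - 57.2667)^2 = 162.1378
  (62 - 57.2667)^2 = 22.4044
  (16 - 57.2667)^2 = 1702.9378
  (50 - 57.2667)^2 = 52.8044
  (42 - 57.2667)^2 = 233.0711
  (44 - 57.2667)^2 = 176.0044
  (64 - 57.2667)^2 = 45.3378
  (98 - 57.2667)^2 = 1659.2044
  (54 - 57.2667)^2 = 10.6711
  (84 - 57.2667)^2 = 714.6711
  (51 - 57.2667)^2 = 39.2711
Step 3: Sum of squared deviations = 6342.9333
Step 4: Sample variance = 6342.9333 / 14 = 453.0667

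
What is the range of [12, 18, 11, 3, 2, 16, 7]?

16

Step 1: Identify the maximum value: max = 18
Step 2: Identify the minimum value: min = 2
Step 3: Range = max - min = 18 - 2 = 16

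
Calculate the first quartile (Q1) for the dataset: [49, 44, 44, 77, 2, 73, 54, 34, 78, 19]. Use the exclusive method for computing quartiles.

30.25

Step 1: Sort the data: [2, 19, 34, 44, 44, 49, 54, 73, 77, 78]
Step 2: n = 10
Step 3: Using the exclusive quartile method:
  Q1 = 30.25
  Q2 (median) = 46.5
  Q3 = 74
  IQR = Q3 - Q1 = 74 - 30.25 = 43.75
Step 4: Q1 = 30.25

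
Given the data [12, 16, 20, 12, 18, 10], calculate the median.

14

Step 1: Sort the data in ascending order: [10, 12, 12, 16, 18, 20]
Step 2: The number of values is n = 6.
Step 3: Since n is even, the median is the average of positions 3 and 4:
  Median = (12 + 16) / 2 = 14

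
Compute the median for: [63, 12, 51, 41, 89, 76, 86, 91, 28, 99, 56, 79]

69.5

Step 1: Sort the data in ascending order: [12, 28, 41, 51, 56, 63, 76, 79, 86, 89, 91, 99]
Step 2: The number of values is n = 12.
Step 3: Since n is even, the median is the average of positions 6 and 7:
  Median = (63 + 76) / 2 = 69.5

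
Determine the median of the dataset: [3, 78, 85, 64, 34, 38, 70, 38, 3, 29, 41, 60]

39.5

Step 1: Sort the data in ascending order: [3, 3, 29, 34, 38, 38, 41, 60, 64, 70, 78, 85]
Step 2: The number of values is n = 12.
Step 3: Since n is even, the median is the average of positions 6 and 7:
  Median = (38 + 41) / 2 = 39.5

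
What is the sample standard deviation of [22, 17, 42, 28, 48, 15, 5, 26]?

14.1415

Step 1: Compute the mean: 25.375
Step 2: Sum of squared deviations from the mean: 1399.875
Step 3: Sample variance = 1399.875 / 7 = 199.9821
Step 4: Standard deviation = sqrt(199.9821) = 14.1415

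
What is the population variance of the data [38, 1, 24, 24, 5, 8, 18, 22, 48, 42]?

227.2

Step 1: Compute the mean: (38 + 1 + 24 + 24 + 5 + 8 + 18 + 22 + 48 + 42) / 10 = 23
Step 2: Compute squared deviations from the mean:
  (38 - 23)^2 = 225
  (1 - 23)^2 = 484
  (24 - 23)^2 = 1
  (24 - 23)^2 = 1
  (5 - 23)^2 = 324
  (8 - 23)^2 = 225
  (18 - 23)^2 = 25
  (22 - 23)^2 = 1
  (48 - 23)^2 = 625
  (42 - 23)^2 = 361
Step 3: Sum of squared deviations = 2272
Step 4: Population variance = 2272 / 10 = 227.2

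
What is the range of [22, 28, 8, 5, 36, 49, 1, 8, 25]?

48

Step 1: Identify the maximum value: max = 49
Step 2: Identify the minimum value: min = 1
Step 3: Range = max - min = 49 - 1 = 48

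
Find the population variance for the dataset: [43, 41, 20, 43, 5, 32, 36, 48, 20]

179.1111

Step 1: Compute the mean: (43 + 41 + 20 + 43 + 5 + 32 + 36 + 48 + 20) / 9 = 32
Step 2: Compute squared deviations from the mean:
  (43 - 32)^2 = 121
  (41 - 32)^2 = 81
  (20 - 32)^2 = 144
  (43 - 32)^2 = 121
  (5 - 32)^2 = 729
  (32 - 32)^2 = 0
  (36 - 32)^2 = 16
  (48 - 32)^2 = 256
  (20 - 32)^2 = 144
Step 3: Sum of squared deviations = 1612
Step 4: Population variance = 1612 / 9 = 179.1111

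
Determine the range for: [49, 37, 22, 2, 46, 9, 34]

47

Step 1: Identify the maximum value: max = 49
Step 2: Identify the minimum value: min = 2
Step 3: Range = max - min = 49 - 2 = 47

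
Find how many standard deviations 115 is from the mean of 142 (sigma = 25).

-1.08

Step 1: Recall the z-score formula: z = (x - mu) / sigma
Step 2: Substitute values: z = (115 - 142) / 25
Step 3: z = -27 / 25 = -1.08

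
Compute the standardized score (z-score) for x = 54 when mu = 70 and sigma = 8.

-2

Step 1: Recall the z-score formula: z = (x - mu) / sigma
Step 2: Substitute values: z = (54 - 70) / 8
Step 3: z = -16 / 8 = -2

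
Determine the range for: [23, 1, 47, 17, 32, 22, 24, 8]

46

Step 1: Identify the maximum value: max = 47
Step 2: Identify the minimum value: min = 1
Step 3: Range = max - min = 47 - 1 = 46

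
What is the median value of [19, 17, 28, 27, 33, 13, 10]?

19

Step 1: Sort the data in ascending order: [10, 13, 17, 19, 27, 28, 33]
Step 2: The number of values is n = 7.
Step 3: Since n is odd, the median is the middle value at position 4: 19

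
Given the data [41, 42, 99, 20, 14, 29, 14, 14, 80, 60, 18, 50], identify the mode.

14

Step 1: Count the frequency of each value:
  14: appears 3 time(s)
  18: appears 1 time(s)
  20: appears 1 time(s)
  29: appears 1 time(s)
  41: appears 1 time(s)
  42: appears 1 time(s)
  50: appears 1 time(s)
  60: appears 1 time(s)
  80: appears 1 time(s)
  99: appears 1 time(s)
Step 2: The value 14 appears most frequently (3 times).
Step 3: Mode = 14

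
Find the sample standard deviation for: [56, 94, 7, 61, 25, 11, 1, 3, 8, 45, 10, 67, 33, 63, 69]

30.0092

Step 1: Compute the mean: 36.8667
Step 2: Sum of squared deviations from the mean: 12607.7333
Step 3: Sample variance = 12607.7333 / 14 = 900.5524
Step 4: Standard deviation = sqrt(900.5524) = 30.0092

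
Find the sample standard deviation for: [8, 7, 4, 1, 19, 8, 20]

7.2309

Step 1: Compute the mean: 9.5714
Step 2: Sum of squared deviations from the mean: 313.7143
Step 3: Sample variance = 313.7143 / 6 = 52.2857
Step 4: Standard deviation = sqrt(52.2857) = 7.2309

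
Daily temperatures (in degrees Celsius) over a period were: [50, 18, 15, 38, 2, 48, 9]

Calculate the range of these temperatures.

48

Step 1: Identify the maximum value: max = 50
Step 2: Identify the minimum value: min = 2
Step 3: Range = max - min = 50 - 2 = 48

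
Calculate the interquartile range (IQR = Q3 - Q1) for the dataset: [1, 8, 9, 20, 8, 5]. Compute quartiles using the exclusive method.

7.75

Step 1: Sort the data: [1, 5, 8, 8, 9, 20]
Step 2: n = 6
Step 3: Using the exclusive quartile method:
  Q1 = 4
  Q2 (median) = 8
  Q3 = 11.75
  IQR = Q3 - Q1 = 11.75 - 4 = 7.75
Step 4: IQR = 7.75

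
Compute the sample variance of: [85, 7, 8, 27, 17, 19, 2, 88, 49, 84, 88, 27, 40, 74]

1111.9176

Step 1: Compute the mean: (85 + 7 + 8 + 27 + 17 + 19 + 2 + 88 + 49 + 84 + 88 + 27 + 40 + 74) / 14 = 43.9286
Step 2: Compute squared deviations from the mean:
  (85 - 43.9286)^2 = 1686.8622
  (7 - 43.9286)^2 = 1363.7194
  (8 - 43.9286)^2 = 1290.8622
  (27 - 43.9286)^2 = 286.5765
  (17 - 43.9286)^2 = 725.148
  (19 - 43.9286)^2 = 621.4337
  (2 - 43.9286)^2 = 1758.0051
  (88 - 43.9286)^2 = 1942.2908
  (49 - 43.9286)^2 = 25.7194
  (84 - 43.9286)^2 = 1605.7194
  (88 - 43.9286)^2 = 1942.2908
  (27 - 43.9286)^2 = 286.5765
  (40 - 43.9286)^2 = 15.4337
  (74 - 43.9286)^2 = 904.2908
Step 3: Sum of squared deviations = 14454.9286
Step 4: Sample variance = 14454.9286 / 13 = 1111.9176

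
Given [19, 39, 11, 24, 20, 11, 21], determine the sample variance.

89.5714

Step 1: Compute the mean: (19 + 39 + 11 + 24 + 20 + 11 + 21) / 7 = 20.7143
Step 2: Compute squared deviations from the mean:
  (19 - 20.7143)^2 = 2.9388
  (39 - 20.7143)^2 = 334.3673
  (11 - 20.7143)^2 = 94.3673
  (24 - 20.7143)^2 = 10.7959
  (20 - 20.7143)^2 = 0.5102
  (11 - 20.7143)^2 = 94.3673
  (21 - 20.7143)^2 = 0.0816
Step 3: Sum of squared deviations = 537.4286
Step 4: Sample variance = 537.4286 / 6 = 89.5714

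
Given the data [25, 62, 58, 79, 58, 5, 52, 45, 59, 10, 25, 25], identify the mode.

25

Step 1: Count the frequency of each value:
  5: appears 1 time(s)
  10: appears 1 time(s)
  25: appears 3 time(s)
  45: appears 1 time(s)
  52: appears 1 time(s)
  58: appears 2 time(s)
  59: appears 1 time(s)
  62: appears 1 time(s)
  79: appears 1 time(s)
Step 2: The value 25 appears most frequently (3 times).
Step 3: Mode = 25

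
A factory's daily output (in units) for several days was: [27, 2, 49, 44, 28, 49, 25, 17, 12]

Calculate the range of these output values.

47

Step 1: Identify the maximum value: max = 49
Step 2: Identify the minimum value: min = 2
Step 3: Range = max - min = 49 - 2 = 47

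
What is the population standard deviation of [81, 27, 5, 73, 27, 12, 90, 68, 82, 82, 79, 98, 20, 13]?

32.9187

Step 1: Compute the mean: 54.0714
Step 2: Sum of squared deviations from the mean: 15170.9286
Step 3: Population variance = 15170.9286 / 14 = 1083.6378
Step 4: Standard deviation = sqrt(1083.6378) = 32.9187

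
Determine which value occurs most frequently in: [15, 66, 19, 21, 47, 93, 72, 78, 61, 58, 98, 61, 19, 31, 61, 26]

61

Step 1: Count the frequency of each value:
  15: appears 1 time(s)
  19: appears 2 time(s)
  21: appears 1 time(s)
  26: appears 1 time(s)
  31: appears 1 time(s)
  47: appears 1 time(s)
  58: appears 1 time(s)
  61: appears 3 time(s)
  66: appears 1 time(s)
  72: appears 1 time(s)
  78: appears 1 time(s)
  93: appears 1 time(s)
  98: appears 1 time(s)
Step 2: The value 61 appears most frequently (3 times).
Step 3: Mode = 61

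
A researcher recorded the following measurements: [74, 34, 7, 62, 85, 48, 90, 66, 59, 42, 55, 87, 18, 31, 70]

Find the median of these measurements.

59

Step 1: Sort the data in ascending order: [7, 18, 31, 34, 42, 48, 55, 59, 62, 66, 70, 74, 85, 87, 90]
Step 2: The number of values is n = 15.
Step 3: Since n is odd, the median is the middle value at position 8: 59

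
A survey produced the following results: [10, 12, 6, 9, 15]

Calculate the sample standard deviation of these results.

3.3615

Step 1: Compute the mean: 10.4
Step 2: Sum of squared deviations from the mean: 45.2
Step 3: Sample variance = 45.2 / 4 = 11.3
Step 4: Standard deviation = sqrt(11.3) = 3.3615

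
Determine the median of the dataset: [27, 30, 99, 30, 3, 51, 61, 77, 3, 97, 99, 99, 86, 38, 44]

51

Step 1: Sort the data in ascending order: [3, 3, 27, 30, 30, 38, 44, 51, 61, 77, 86, 97, 99, 99, 99]
Step 2: The number of values is n = 15.
Step 3: Since n is odd, the median is the middle value at position 8: 51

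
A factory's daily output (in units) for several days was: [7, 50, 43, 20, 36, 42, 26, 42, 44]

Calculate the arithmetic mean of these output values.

34.4444

Step 1: Sum all values: 7 + 50 + 43 + 20 + 36 + 42 + 26 + 42 + 44 = 310
Step 2: Count the number of values: n = 9
Step 3: Mean = sum / n = 310 / 9 = 34.4444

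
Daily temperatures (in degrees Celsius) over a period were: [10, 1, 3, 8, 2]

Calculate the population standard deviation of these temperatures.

3.544

Step 1: Compute the mean: 4.8
Step 2: Sum of squared deviations from the mean: 62.8
Step 3: Population variance = 62.8 / 5 = 12.56
Step 4: Standard deviation = sqrt(12.56) = 3.544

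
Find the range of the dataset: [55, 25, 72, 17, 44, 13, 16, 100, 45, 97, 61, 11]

89

Step 1: Identify the maximum value: max = 100
Step 2: Identify the minimum value: min = 11
Step 3: Range = max - min = 100 - 11 = 89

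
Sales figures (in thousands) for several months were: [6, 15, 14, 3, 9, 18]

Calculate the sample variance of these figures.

33.3667

Step 1: Compute the mean: (6 + 15 + 14 + 3 + 9 + 18) / 6 = 10.8333
Step 2: Compute squared deviations from the mean:
  (6 - 10.8333)^2 = 23.3611
  (15 - 10.8333)^2 = 17.3611
  (14 - 10.8333)^2 = 10.0278
  (3 - 10.8333)^2 = 61.3611
  (9 - 10.8333)^2 = 3.3611
  (18 - 10.8333)^2 = 51.3611
Step 3: Sum of squared deviations = 166.8333
Step 4: Sample variance = 166.8333 / 5 = 33.3667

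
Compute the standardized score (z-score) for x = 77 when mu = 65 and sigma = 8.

1.5

Step 1: Recall the z-score formula: z = (x - mu) / sigma
Step 2: Substitute values: z = (77 - 65) / 8
Step 3: z = 12 / 8 = 1.5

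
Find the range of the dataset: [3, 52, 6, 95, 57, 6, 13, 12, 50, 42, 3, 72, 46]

92

Step 1: Identify the maximum value: max = 95
Step 2: Identify the minimum value: min = 3
Step 3: Range = max - min = 95 - 3 = 92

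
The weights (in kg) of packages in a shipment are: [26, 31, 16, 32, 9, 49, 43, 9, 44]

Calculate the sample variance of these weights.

226.4444

Step 1: Compute the mean: (26 + 31 + 16 + 32 + 9 + 49 + 43 + 9 + 44) / 9 = 28.7778
Step 2: Compute squared deviations from the mean:
  (26 - 28.7778)^2 = 7.716
  (31 - 28.7778)^2 = 4.9383
  (16 - 28.7778)^2 = 163.2716
  (32 - 28.7778)^2 = 10.3827
  (9 - 28.7778)^2 = 391.1605
  (49 - 28.7778)^2 = 408.9383
  (43 - 28.7778)^2 = 202.2716
  (9 - 28.7778)^2 = 391.1605
  (44 - 28.7778)^2 = 231.716
Step 3: Sum of squared deviations = 1811.5556
Step 4: Sample variance = 1811.5556 / 8 = 226.4444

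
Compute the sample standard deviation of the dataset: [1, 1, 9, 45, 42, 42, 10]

20.5009

Step 1: Compute the mean: 21.4286
Step 2: Sum of squared deviations from the mean: 2521.7143
Step 3: Sample variance = 2521.7143 / 6 = 420.2857
Step 4: Standard deviation = sqrt(420.2857) = 20.5009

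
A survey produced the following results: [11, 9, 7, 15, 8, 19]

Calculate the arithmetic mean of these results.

11.5

Step 1: Sum all values: 11 + 9 + 7 + 15 + 8 + 19 = 69
Step 2: Count the number of values: n = 6
Step 3: Mean = sum / n = 69 / 6 = 11.5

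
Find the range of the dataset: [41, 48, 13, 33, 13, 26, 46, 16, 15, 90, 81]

77

Step 1: Identify the maximum value: max = 90
Step 2: Identify the minimum value: min = 13
Step 3: Range = max - min = 90 - 13 = 77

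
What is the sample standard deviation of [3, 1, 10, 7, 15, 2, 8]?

4.9952

Step 1: Compute the mean: 6.5714
Step 2: Sum of squared deviations from the mean: 149.7143
Step 3: Sample variance = 149.7143 / 6 = 24.9524
Step 4: Standard deviation = sqrt(24.9524) = 4.9952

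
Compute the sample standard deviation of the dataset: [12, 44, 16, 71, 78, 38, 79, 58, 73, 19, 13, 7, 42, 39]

26.1988

Step 1: Compute the mean: 42.0714
Step 2: Sum of squared deviations from the mean: 8922.9286
Step 3: Sample variance = 8922.9286 / 13 = 686.3791
Step 4: Standard deviation = sqrt(686.3791) = 26.1988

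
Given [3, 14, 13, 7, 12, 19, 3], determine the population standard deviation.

5.5659

Step 1: Compute the mean: 10.1429
Step 2: Sum of squared deviations from the mean: 216.8571
Step 3: Population variance = 216.8571 / 7 = 30.9796
Step 4: Standard deviation = sqrt(30.9796) = 5.5659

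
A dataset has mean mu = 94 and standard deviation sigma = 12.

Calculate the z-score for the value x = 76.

-1.5

Step 1: Recall the z-score formula: z = (x - mu) / sigma
Step 2: Substitute values: z = (76 - 94) / 12
Step 3: z = -18 / 12 = -1.5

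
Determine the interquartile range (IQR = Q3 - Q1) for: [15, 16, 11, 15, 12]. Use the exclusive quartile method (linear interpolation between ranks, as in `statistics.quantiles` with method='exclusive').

4

Step 1: Sort the data: [11, 12, 15, 15, 16]
Step 2: n = 5
Step 3: Using the exclusive quartile method:
  Q1 = 11.5
  Q2 (median) = 15
  Q3 = 15.5
  IQR = Q3 - Q1 = 15.5 - 11.5 = 4
Step 4: IQR = 4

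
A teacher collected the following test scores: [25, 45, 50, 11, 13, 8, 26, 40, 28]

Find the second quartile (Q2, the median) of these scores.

26

Step 1: Sort the data: [8, 11, 13, 25, 26, 28, 40, 45, 50]
Step 2: n = 9
Step 3: Q2 is the median. Since n is odd, it is the middle value at position 5: 26
Step 4: Q2 = 26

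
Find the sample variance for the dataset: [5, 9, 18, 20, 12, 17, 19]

32.5714

Step 1: Compute the mean: (5 + 9 + 18 + 20 + 12 + 17 + 19) / 7 = 14.2857
Step 2: Compute squared deviations from the mean:
  (5 - 14.2857)^2 = 86.2245
  (9 - 14.2857)^2 = 27.9388
  (18 - 14.2857)^2 = 13.7959
  (20 - 14.2857)^2 = 32.6531
  (12 - 14.2857)^2 = 5.2245
  (17 - 14.2857)^2 = 7.3673
  (19 - 14.2857)^2 = 22.2245
Step 3: Sum of squared deviations = 195.4286
Step 4: Sample variance = 195.4286 / 6 = 32.5714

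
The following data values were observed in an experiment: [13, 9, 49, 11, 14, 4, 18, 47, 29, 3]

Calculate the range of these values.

46

Step 1: Identify the maximum value: max = 49
Step 2: Identify the minimum value: min = 3
Step 3: Range = max - min = 49 - 3 = 46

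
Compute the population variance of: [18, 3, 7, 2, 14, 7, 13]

30.6939

Step 1: Compute the mean: (18 + 3 + 7 + 2 + 14 + 7 + 13) / 7 = 9.1429
Step 2: Compute squared deviations from the mean:
  (18 - 9.1429)^2 = 78.449
  (3 - 9.1429)^2 = 37.7347
  (7 - 9.1429)^2 = 4.5918
  (2 - 9.1429)^2 = 51.0204
  (14 - 9.1429)^2 = 23.5918
  (7 - 9.1429)^2 = 4.5918
  (13 - 9.1429)^2 = 14.8776
Step 3: Sum of squared deviations = 214.8571
Step 4: Population variance = 214.8571 / 7 = 30.6939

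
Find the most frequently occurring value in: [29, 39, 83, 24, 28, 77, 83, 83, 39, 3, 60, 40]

83

Step 1: Count the frequency of each value:
  3: appears 1 time(s)
  24: appears 1 time(s)
  28: appears 1 time(s)
  29: appears 1 time(s)
  39: appears 2 time(s)
  40: appears 1 time(s)
  60: appears 1 time(s)
  77: appears 1 time(s)
  83: appears 3 time(s)
Step 2: The value 83 appears most frequently (3 times).
Step 3: Mode = 83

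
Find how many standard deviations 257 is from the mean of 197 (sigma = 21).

2.8571

Step 1: Recall the z-score formula: z = (x - mu) / sigma
Step 2: Substitute values: z = (257 - 197) / 21
Step 3: z = 60 / 21 = 2.8571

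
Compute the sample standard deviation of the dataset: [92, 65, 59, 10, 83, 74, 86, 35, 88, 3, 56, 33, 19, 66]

30.014

Step 1: Compute the mean: 54.9286
Step 2: Sum of squared deviations from the mean: 11710.9286
Step 3: Sample variance = 11710.9286 / 13 = 900.8407
Step 4: Standard deviation = sqrt(900.8407) = 30.014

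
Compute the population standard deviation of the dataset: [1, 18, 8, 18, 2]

7.4189

Step 1: Compute the mean: 9.4
Step 2: Sum of squared deviations from the mean: 275.2
Step 3: Population variance = 275.2 / 5 = 55.04
Step 4: Standard deviation = sqrt(55.04) = 7.4189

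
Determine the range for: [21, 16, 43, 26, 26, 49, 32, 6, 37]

43

Step 1: Identify the maximum value: max = 49
Step 2: Identify the minimum value: min = 6
Step 3: Range = max - min = 49 - 6 = 43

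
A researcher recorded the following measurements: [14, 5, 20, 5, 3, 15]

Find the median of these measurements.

9.5

Step 1: Sort the data in ascending order: [3, 5, 5, 14, 15, 20]
Step 2: The number of values is n = 6.
Step 3: Since n is even, the median is the average of positions 3 and 4:
  Median = (5 + 14) / 2 = 9.5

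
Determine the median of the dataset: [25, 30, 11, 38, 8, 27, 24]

25

Step 1: Sort the data in ascending order: [8, 11, 24, 25, 27, 30, 38]
Step 2: The number of values is n = 7.
Step 3: Since n is odd, the median is the middle value at position 4: 25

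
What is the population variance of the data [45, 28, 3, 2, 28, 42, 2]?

308.5306

Step 1: Compute the mean: (45 + 28 + 3 + 2 + 28 + 42 + 2) / 7 = 21.4286
Step 2: Compute squared deviations from the mean:
  (45 - 21.4286)^2 = 555.6122
  (28 - 21.4286)^2 = 43.1837
  (3 - 21.4286)^2 = 339.6122
  (2 - 21.4286)^2 = 377.4694
  (28 - 21.4286)^2 = 43.1837
  (42 - 21.4286)^2 = 423.1837
  (2 - 21.4286)^2 = 377.4694
Step 3: Sum of squared deviations = 2159.7143
Step 4: Population variance = 2159.7143 / 7 = 308.5306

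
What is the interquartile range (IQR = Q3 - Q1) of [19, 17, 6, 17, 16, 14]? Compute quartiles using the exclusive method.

5.5

Step 1: Sort the data: [6, 14, 16, 17, 17, 19]
Step 2: n = 6
Step 3: Using the exclusive quartile method:
  Q1 = 12
  Q2 (median) = 16.5
  Q3 = 17.5
  IQR = Q3 - Q1 = 17.5 - 12 = 5.5
Step 4: IQR = 5.5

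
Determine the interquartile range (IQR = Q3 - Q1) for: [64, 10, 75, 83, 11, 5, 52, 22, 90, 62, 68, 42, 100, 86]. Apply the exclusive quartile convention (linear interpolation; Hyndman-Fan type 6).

64.5

Step 1: Sort the data: [5, 10, 11, 22, 42, 52, 62, 64, 68, 75, 83, 86, 90, 100]
Step 2: n = 14
Step 3: Using the exclusive quartile method:
  Q1 = 19.25
  Q2 (median) = 63
  Q3 = 83.75
  IQR = Q3 - Q1 = 83.75 - 19.25 = 64.5
Step 4: IQR = 64.5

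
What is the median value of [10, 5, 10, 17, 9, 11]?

10

Step 1: Sort the data in ascending order: [5, 9, 10, 10, 11, 17]
Step 2: The number of values is n = 6.
Step 3: Since n is even, the median is the average of positions 3 and 4:
  Median = (10 + 10) / 2 = 10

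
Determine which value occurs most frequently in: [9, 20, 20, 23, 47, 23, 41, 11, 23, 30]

23

Step 1: Count the frequency of each value:
  9: appears 1 time(s)
  11: appears 1 time(s)
  20: appears 2 time(s)
  23: appears 3 time(s)
  30: appears 1 time(s)
  41: appears 1 time(s)
  47: appears 1 time(s)
Step 2: The value 23 appears most frequently (3 times).
Step 3: Mode = 23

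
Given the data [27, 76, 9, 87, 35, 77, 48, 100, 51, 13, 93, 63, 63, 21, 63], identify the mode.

63

Step 1: Count the frequency of each value:
  9: appears 1 time(s)
  13: appears 1 time(s)
  21: appears 1 time(s)
  27: appears 1 time(s)
  35: appears 1 time(s)
  48: appears 1 time(s)
  51: appears 1 time(s)
  63: appears 3 time(s)
  76: appears 1 time(s)
  77: appears 1 time(s)
  87: appears 1 time(s)
  93: appears 1 time(s)
  100: appears 1 time(s)
Step 2: The value 63 appears most frequently (3 times).
Step 3: Mode = 63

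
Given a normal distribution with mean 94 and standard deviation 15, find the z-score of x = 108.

0.9333

Step 1: Recall the z-score formula: z = (x - mu) / sigma
Step 2: Substitute values: z = (108 - 94) / 15
Step 3: z = 14 / 15 = 0.9333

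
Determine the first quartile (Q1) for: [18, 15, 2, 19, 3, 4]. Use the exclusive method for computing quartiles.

2.75

Step 1: Sort the data: [2, 3, 4, 15, 18, 19]
Step 2: n = 6
Step 3: Using the exclusive quartile method:
  Q1 = 2.75
  Q2 (median) = 9.5
  Q3 = 18.25
  IQR = Q3 - Q1 = 18.25 - 2.75 = 15.5
Step 4: Q1 = 2.75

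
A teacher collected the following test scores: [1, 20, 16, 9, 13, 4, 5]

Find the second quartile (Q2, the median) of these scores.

9

Step 1: Sort the data: [1, 4, 5, 9, 13, 16, 20]
Step 2: n = 7
Step 3: Q2 is the median. Since n is odd, it is the middle value at position 4: 9
Step 4: Q2 = 9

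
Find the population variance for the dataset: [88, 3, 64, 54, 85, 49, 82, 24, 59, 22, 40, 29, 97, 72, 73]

724.4622

Step 1: Compute the mean: (88 + 3 + 64 + 54 + 85 + 49 + 82 + 24 + 59 + 22 + 40 + 29 + 97 + 72 + 73) / 15 = 56.0667
Step 2: Compute squared deviations from the mean:
  (88 - 56.0667)^2 = 1019.7378
  (3 - 56.0667)^2 = 2816.0711
  (64 - 56.0667)^2 = 62.9378
  (54 - 56.0667)^2 = 4.2711
  (85 - 56.0667)^2 = 837.1378
  (49 - 56.0667)^2 = 49.9378
  (82 - 56.0667)^2 = 672.5378
  (24 - 56.0667)^2 = 1028.2711
  (59 - 56.0667)^2 = 8.6044
  (22 - 56.0667)^2 = 1160.5378
  (40 - 56.0667)^2 = 258.1378
  (29 - 56.0667)^2 = 732.6044
  (97 - 56.0667)^2 = 1675.5378
  (72 - 56.0667)^2 = 253.8711
  (73 - 56.0667)^2 = 286.7378
Step 3: Sum of squared deviations = 10866.9333
Step 4: Population variance = 10866.9333 / 15 = 724.4622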